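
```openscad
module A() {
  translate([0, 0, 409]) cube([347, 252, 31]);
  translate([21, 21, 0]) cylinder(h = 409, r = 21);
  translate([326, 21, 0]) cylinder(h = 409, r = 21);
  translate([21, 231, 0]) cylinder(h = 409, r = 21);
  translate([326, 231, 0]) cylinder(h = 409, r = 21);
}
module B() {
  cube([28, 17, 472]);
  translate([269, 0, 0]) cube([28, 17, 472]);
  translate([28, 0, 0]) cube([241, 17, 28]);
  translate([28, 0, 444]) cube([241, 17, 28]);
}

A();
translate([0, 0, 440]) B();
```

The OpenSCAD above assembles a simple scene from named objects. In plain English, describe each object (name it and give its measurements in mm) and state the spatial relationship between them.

A is a simple wooden stool: a rectangular seat 347 mm (x) by 252 mm (y), 31 mm thick, top face at z = 440 mm, on four round legs, each 42 mm in diameter. The legs rest on z = 0, each leg's axis is inset half a diameter from the nearest pair of seat edges (so the leg's bounding box is flush with the corner).

B is a picture frame with a 241×416 mm rectangular opening (x by z) and a uniform 28 mm border on every side. Frame depth is 17 mm along y. It is built from two vertical stiles running the full outside height and two horizontal rails spanning the gap between the stiles.

The picture frame is on top of the stool.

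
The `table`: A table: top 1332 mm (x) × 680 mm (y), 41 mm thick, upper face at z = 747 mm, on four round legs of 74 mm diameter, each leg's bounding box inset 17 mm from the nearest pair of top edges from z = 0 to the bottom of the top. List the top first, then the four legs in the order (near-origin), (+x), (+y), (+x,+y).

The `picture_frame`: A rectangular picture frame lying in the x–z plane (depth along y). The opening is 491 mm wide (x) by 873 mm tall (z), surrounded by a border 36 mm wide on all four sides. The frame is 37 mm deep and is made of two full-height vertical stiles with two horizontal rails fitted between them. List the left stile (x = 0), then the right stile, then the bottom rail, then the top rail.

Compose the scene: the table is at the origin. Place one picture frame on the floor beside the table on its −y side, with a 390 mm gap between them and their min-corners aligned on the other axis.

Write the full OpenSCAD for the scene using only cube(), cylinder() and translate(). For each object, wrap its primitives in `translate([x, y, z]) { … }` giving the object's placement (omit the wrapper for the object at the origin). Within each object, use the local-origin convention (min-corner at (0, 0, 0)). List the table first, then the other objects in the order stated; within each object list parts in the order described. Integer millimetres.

translate([0, 0, 706]) cube([1332, 680, 41]);
translate([54, 54, 0]) cylinder(h = 706, r = 37);
translate([1278, 54, 0]) cylinder(h = 706, r = 37);
translate([54, 626, 0]) cylinder(h = 706, r = 37);
translate([1278, 626, 0]) cylinder(h = 706, r = 37);
translate([0, -427, 0]) {
  cube([36, 37, 945]);
  translate([527, 0, 0]) cube([36, 37, 945]);
  translate([36, 0, 0]) cube([491, 37, 36]);
  translate([36, 0, 909]) cube([491, 37, 36]);
}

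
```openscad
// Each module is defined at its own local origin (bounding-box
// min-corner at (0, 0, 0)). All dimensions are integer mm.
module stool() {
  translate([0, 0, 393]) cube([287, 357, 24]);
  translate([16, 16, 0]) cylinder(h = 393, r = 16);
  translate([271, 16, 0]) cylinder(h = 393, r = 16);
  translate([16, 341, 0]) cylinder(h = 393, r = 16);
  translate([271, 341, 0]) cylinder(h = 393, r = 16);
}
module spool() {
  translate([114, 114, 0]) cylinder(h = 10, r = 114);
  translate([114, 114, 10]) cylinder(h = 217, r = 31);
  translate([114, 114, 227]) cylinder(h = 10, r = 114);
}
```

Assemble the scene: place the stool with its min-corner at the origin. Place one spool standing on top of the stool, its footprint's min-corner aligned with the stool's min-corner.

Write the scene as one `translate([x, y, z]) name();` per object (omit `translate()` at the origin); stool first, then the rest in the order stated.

stool();
translate([0, 0, 417]) spool();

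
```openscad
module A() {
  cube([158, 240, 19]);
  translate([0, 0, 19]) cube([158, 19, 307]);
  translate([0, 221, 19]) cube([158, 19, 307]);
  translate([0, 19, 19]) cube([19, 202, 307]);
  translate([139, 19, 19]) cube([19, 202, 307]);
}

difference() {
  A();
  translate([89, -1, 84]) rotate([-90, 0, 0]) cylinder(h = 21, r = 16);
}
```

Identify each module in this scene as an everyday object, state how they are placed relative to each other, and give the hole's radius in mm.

A is an open box. The open box has a circular hole through its front wall. The hole's radius is 16 mm.

The subtracted cylinder has r = 16 mm.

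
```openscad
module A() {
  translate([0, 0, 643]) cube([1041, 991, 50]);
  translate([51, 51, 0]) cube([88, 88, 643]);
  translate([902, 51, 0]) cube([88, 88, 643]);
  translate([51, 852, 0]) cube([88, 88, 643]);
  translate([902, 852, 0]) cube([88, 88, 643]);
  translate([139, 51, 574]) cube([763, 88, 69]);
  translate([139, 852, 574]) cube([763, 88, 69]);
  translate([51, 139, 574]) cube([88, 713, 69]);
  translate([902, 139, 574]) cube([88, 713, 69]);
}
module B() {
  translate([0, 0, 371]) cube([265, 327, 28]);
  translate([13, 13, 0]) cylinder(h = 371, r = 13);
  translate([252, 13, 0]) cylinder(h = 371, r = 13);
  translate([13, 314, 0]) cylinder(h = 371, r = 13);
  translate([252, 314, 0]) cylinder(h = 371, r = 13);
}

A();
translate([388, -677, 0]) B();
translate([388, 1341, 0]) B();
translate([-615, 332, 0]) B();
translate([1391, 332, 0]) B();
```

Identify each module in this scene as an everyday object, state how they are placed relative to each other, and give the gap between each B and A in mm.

A is a table. B is a stool. Four stools sit around the table at the −y, +y, −x, +x sides. The gap between each stool and the table is 350 mm.

Each stool's nearest face is 350 mm from the table's bounding box.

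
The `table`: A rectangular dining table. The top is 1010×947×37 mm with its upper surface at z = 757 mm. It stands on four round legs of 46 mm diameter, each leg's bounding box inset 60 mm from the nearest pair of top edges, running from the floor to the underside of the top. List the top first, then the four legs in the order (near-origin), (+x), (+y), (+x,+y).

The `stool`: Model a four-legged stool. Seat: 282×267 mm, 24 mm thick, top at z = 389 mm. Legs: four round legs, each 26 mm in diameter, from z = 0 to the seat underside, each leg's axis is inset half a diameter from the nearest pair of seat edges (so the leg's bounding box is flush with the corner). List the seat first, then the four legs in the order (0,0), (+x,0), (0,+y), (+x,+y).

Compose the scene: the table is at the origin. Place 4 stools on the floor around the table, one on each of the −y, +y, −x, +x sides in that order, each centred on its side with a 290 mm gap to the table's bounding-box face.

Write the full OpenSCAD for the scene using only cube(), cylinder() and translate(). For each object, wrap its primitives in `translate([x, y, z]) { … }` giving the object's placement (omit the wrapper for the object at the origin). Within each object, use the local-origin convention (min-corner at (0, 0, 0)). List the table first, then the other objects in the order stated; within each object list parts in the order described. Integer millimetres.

translate([0, 0, 720]) cube([1010, 947, 37]);
translate([83, 83, 0]) cylinder(h = 720, r = 23);
translate([927, 83, 0]) cylinder(h = 720, r = 23);
translate([83, 864, 0]) cylinder(h = 720, r = 23);
translate([927, 864, 0]) cylinder(h = 720, r = 23);
translate([364, -557, 0]) {
  translate([0, 0, 365]) cube([282, 267, 24]);
  translate([13, 13, 0]) cylinder(h = 365, r = 13);
  translate([269, 13, 0]) cylinder(h = 365, r = 13);
  translate([13, 254, 0]) cylinder(h = 365, r = 13);
  translate([269, 254, 0]) cylinder(h = 365, r = 13);
}
translate([364, 1237, 0]) {
  translate([0, 0, 365]) cube([282, 267, 24]);
  translate([13, 13, 0]) cylinder(h = 365, r = 13);
  translate([269, 13, 0]) cylinder(h = 365, r = 13);
  translate([13, 254, 0]) cylinder(h = 365, r = 13);
  translate([269, 254, 0]) cylinder(h = 365, r = 13);
}
translate([-572, 340, 0]) {
  translate([0, 0, 365]) cube([282, 267, 24]);
  translate([13, 13, 0]) cylinder(h = 365, r = 13);
  translate([269, 13, 0]) cylinder(h = 365, r = 13);
  translate([13, 254, 0]) cylinder(h = 365, r = 13);
  translate([269, 254, 0]) cylinder(h = 365, r = 13);
}
translate([1300, 340, 0]) {
  translate([0, 0, 365]) cube([282, 267, 24]);
  translate([13, 13, 0]) cylinder(h = 365, r = 13);
  translate([269, 13, 0]) cylinder(h = 365, r = 13);
  translate([13, 254, 0]) cylinder(h = 365, r = 13);
  translate([269, 254, 0]) cylinder(h = 365, r = 13);
}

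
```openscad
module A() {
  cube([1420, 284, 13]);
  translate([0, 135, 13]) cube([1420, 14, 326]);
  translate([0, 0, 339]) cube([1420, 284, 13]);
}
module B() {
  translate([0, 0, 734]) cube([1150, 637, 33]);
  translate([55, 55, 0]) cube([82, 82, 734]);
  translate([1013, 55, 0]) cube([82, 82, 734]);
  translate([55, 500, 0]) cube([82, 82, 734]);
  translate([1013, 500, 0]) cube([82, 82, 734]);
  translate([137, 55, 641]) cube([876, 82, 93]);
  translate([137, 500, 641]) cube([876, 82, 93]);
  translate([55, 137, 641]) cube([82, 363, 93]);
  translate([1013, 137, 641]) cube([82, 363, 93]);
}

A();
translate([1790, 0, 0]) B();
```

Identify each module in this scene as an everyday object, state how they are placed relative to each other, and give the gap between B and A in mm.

The table's nearest face is 370 mm from the I-beam's +x face.

A is an I-beam. B is a table. The table is on the floor beside the I-beam on its +x side. The gap between the table and the I-beam is 370 mm.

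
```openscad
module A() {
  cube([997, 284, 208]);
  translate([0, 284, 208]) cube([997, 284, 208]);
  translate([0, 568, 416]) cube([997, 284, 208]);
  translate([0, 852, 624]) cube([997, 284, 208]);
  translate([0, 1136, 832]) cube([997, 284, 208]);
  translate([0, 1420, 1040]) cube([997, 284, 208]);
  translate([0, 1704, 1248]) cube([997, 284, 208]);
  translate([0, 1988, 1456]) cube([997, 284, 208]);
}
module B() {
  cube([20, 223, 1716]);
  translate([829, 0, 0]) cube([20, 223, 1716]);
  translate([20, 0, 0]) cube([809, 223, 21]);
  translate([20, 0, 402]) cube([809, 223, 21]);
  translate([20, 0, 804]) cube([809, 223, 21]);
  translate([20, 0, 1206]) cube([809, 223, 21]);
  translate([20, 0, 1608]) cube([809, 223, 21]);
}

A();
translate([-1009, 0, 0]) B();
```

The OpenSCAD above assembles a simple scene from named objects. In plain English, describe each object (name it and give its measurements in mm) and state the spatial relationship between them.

A is a run of 8 identical solid stair steps. Each tread is 997×284 mm and each step block is 208 mm high. Step 1 rests on the floor; step k is offset from step 1 by (k−1)×284 mm in y and (k−1)×208 mm in z.

B is an open bookshelf. Two side panels, each 20 mm thick, 223 mm deep and 1716 mm tall, stand 849 mm apart (outside-to-outside). Between them sit 5 shelves, each 21 mm thick and 223 mm deep, spanning the full gap between the sides. The bottom shelf rests on the floor (its underside at z = 0) and the clear gap between one shelf's top and the next shelf's underside is 381 mm.

The bookshelf is on the floor beside the staircase on its −x side.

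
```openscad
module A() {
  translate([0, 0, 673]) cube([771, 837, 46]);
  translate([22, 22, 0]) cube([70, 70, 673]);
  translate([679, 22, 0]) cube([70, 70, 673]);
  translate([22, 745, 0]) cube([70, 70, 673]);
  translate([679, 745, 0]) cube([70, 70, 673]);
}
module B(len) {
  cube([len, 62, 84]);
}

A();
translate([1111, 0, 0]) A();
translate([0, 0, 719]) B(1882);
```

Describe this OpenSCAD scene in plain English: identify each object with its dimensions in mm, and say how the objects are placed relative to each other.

A is a table: top 771 mm (x) × 837 mm (y), 46 mm thick, upper face at z = 719 mm, on four 70×70 mm square legs, each inset 22 mm from the nearest pair of top edges, running from z = 0 to the bottom of the top.

B is a rectangular beam 1882 mm long (x), 62 mm deep (y), 84 mm thick (z).

The beam spans the tops of two tables placed 340 mm apart, resting at z = 719 mm.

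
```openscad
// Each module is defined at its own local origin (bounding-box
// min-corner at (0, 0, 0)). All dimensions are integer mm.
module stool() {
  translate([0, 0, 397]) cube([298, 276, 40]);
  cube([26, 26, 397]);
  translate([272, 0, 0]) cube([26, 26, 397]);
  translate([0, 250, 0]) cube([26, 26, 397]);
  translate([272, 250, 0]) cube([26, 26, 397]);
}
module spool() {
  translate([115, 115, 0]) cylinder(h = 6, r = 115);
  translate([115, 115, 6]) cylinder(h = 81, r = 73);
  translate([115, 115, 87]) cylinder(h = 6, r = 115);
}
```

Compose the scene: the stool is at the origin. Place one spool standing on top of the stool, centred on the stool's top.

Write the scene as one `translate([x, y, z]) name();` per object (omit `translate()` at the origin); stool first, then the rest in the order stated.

stool();
translate([34, 23, 437]) spool();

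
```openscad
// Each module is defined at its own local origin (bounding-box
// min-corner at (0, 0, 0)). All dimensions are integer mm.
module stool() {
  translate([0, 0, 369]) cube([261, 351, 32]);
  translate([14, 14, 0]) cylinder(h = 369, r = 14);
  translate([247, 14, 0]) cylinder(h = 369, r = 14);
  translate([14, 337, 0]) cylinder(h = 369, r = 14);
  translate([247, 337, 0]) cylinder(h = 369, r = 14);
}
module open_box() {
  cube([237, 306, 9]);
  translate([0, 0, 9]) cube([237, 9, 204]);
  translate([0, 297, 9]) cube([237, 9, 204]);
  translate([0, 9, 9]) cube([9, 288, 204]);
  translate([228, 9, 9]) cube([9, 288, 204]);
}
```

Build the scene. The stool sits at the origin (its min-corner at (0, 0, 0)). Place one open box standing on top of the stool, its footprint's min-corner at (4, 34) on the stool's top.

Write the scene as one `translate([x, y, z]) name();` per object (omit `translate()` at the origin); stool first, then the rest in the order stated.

stool();
translate([4, 34, 401]) open_box();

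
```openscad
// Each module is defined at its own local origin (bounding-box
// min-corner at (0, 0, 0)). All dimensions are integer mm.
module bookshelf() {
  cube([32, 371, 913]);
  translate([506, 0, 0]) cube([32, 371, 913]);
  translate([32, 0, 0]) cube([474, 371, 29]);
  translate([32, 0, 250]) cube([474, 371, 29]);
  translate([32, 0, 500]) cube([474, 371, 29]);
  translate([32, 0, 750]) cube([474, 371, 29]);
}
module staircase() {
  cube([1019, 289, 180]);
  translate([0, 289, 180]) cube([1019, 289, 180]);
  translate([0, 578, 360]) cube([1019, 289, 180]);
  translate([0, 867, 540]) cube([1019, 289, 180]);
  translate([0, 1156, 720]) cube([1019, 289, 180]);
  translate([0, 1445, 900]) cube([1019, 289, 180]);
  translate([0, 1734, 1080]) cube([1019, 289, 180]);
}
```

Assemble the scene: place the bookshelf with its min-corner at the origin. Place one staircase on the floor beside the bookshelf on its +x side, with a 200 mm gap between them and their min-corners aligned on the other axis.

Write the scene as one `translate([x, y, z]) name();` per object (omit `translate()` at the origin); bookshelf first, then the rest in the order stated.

bookshelf();
translate([738, 0, 0]) staircase();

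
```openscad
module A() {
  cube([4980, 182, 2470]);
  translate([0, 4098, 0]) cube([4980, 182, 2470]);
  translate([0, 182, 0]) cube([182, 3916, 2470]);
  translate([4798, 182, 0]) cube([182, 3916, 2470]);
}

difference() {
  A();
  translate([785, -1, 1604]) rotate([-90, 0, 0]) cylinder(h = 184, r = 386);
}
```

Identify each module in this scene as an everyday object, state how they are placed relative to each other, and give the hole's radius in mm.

The subtracted cylinder has r = 386 mm.

A is a house frame. The house frame has a circular hole through its front wall. The hole's radius is 386 mm.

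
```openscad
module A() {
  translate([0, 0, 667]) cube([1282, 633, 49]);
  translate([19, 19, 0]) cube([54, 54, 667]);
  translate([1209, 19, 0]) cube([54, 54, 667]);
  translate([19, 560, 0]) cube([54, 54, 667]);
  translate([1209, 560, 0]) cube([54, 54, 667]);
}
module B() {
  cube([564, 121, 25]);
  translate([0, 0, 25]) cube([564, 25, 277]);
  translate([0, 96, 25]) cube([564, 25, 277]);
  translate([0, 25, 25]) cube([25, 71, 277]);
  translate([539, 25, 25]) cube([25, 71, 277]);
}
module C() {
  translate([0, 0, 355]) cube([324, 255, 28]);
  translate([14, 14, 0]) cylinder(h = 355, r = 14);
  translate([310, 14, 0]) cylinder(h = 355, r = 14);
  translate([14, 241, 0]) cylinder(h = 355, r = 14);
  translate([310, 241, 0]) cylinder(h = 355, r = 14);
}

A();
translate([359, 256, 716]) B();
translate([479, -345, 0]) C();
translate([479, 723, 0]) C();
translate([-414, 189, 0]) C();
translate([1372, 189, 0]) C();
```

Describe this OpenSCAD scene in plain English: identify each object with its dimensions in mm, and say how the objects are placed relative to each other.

A is a table: top 1282 mm (x) × 633 mm (y), 49 mm thick, upper face at z = 716 mm, on four 54×54 mm square legs, each inset 19 mm from the nearest pair of top edges, running from z = 0 to the bottom of the top.

B is an open storage box with external size 564×121×302 mm and wall thickness 25 mm (the base is also 25 mm thick). The base covers the whole footprint; the four walls stand on the base, with the y-facing walls full-width and the x-facing walls fitting between their inner faces.

C is a four-legged stool. The seat is a 324×255×28 mm slab whose top surface is at z = 383 mm; four round legs, each 28 mm in diameter, run from the floor (z = 0) to the underside of the seat, each leg's axis is inset half a diameter from the nearest pair of seat edges (so the leg's bounding box is flush with the corner).

The open box is on top of the table, centred. Four stools sit around the table at the −y, +y, −x, +x sides.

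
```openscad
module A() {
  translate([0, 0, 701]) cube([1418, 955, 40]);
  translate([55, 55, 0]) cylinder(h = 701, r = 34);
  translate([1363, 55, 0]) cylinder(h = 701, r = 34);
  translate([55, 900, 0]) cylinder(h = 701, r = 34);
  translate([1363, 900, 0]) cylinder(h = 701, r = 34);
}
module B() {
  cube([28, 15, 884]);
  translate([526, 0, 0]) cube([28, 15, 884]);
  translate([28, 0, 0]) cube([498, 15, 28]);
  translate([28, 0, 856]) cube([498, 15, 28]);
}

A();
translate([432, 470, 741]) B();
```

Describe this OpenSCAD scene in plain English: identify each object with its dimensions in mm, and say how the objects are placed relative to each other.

A is a table with a 1418×955 mm rectangular top, 40 mm thick, top surface at z = 741 mm, supported by four round legs of 68 mm diameter, each leg's bounding box inset 21 mm from the nearest pair of top edges, running from the floor.

B is a picture frame with a 498×828 mm rectangular opening (x by z) and a uniform 28 mm border on every side. Frame depth is 15 mm along y. It is built from two vertical stiles running the full outside height and two horizontal rails spanning the gap between the stiles.

The picture frame is on top of the table, centred.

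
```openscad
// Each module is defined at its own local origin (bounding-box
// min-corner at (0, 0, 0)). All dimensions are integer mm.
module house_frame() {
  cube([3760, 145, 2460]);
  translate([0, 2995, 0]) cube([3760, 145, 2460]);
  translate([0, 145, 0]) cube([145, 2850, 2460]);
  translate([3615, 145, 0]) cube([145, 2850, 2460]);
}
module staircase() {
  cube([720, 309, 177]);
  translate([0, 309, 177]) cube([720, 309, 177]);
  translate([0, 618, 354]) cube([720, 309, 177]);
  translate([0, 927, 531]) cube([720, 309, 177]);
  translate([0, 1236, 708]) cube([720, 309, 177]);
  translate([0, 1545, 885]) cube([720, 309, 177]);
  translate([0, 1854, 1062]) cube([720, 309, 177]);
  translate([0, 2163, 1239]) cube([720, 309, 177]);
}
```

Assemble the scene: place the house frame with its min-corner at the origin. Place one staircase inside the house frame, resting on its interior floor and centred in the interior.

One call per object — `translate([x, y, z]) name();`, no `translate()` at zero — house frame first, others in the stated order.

house_frame();
translate([1520, 334, 0]) staircase();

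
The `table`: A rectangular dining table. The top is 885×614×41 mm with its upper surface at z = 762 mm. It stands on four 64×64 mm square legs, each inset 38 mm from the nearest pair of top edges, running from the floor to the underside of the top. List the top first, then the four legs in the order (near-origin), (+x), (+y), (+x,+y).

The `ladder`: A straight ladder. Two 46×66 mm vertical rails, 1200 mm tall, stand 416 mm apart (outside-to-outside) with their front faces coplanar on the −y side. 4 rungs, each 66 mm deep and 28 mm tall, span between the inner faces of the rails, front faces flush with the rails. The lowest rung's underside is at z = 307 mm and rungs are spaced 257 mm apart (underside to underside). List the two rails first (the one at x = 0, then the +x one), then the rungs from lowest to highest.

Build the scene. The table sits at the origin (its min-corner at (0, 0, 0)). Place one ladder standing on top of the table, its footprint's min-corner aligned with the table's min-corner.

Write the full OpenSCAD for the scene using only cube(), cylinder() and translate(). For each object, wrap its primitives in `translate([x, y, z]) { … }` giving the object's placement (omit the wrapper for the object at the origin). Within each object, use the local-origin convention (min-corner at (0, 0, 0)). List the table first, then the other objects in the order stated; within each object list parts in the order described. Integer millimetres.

translate([0, 0, 721]) cube([885, 614, 41]);
translate([38, 38, 0]) cube([64, 64, 721]);
translate([783, 38, 0]) cube([64, 64, 721]);
translate([38, 512, 0]) cube([64, 64, 721]);
translate([783, 512, 0]) cube([64, 64, 721]);
translate([0, 0, 762]) {
  cube([46, 66, 1200]);
  translate([370, 0, 0]) cube([46, 66, 1200]);
  translate([46, 0, 307]) cube([324, 66, 28]);
  translate([46, 0, 564]) cube([324, 66, 28]);
  translate([46, 0, 821]) cube([324, 66, 28]);
  translate([46, 0, 1078]) cube([324, 66, 28]);
}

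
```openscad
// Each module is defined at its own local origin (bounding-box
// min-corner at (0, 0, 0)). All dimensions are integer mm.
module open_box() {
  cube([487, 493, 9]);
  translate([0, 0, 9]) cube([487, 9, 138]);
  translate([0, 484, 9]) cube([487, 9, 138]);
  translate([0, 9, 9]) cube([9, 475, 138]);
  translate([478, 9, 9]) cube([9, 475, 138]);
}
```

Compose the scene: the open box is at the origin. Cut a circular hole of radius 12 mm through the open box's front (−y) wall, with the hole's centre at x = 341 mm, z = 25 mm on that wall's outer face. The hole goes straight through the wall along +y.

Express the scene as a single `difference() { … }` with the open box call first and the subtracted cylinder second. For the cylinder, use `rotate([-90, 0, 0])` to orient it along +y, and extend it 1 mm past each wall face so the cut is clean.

difference() {
  open_box();
  translate([341, -1, 25]) rotate([-90, 0, 0]) cylinder(h = 11, r = 12);
}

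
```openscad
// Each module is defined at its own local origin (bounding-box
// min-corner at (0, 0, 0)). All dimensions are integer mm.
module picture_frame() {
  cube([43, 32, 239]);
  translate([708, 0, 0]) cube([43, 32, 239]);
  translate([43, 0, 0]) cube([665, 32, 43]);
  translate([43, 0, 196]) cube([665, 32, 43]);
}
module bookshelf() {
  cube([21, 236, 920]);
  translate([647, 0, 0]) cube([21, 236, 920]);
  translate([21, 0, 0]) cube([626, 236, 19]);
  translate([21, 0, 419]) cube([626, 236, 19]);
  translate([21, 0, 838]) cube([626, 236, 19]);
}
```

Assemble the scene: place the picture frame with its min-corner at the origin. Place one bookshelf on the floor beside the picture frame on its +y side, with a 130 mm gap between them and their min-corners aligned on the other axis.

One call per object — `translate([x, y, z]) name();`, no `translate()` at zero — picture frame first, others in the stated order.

picture_frame();
translate([0, 162, 0]) bookshelf();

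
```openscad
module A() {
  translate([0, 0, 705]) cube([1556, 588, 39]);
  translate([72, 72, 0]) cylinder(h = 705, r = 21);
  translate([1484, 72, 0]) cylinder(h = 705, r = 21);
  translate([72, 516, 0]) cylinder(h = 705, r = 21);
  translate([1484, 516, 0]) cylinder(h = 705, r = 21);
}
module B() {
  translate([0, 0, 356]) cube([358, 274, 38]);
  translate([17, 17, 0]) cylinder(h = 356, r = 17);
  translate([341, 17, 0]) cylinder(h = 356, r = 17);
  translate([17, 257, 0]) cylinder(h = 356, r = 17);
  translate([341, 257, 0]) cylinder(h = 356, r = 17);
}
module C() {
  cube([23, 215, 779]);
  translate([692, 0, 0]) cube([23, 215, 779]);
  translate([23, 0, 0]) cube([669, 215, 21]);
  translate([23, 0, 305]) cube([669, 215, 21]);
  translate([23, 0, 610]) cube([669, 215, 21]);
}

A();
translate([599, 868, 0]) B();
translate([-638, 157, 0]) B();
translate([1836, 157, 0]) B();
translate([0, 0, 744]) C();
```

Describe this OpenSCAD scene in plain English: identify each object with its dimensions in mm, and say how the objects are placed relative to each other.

A is a rectangular dining table. The top is 1556×588×39 mm with its upper surface at z = 744 mm. It stands on four round legs of 42 mm diameter, each leg's bounding box inset 51 mm from the nearest pair of top edges, running from the floor to the underside of the top.

B is a four-legged stool. The seat is 358×274 mm, 38 mm thick, top at z = 394 mm. It stands on four round legs, each 34 mm in diameter, from z = 0 to the seat underside, each leg's axis is inset half a diameter from the nearest pair of seat edges (so the leg's bounding box is flush with the corner).

C is an open bookshelf. Two side panels, each 23 mm thick, 215 mm deep and 779 mm tall, stand 715 mm apart (outside-to-outside). Between them sit 3 shelves, each 21 mm thick and 215 mm deep, spanning the full gap between the sides. The bottom shelf rests on the floor (its underside at z = 0) and the clear gap between one shelf's top and the next shelf's underside is 284 mm.

Three stools sit around the table at the +y, −x, +x sides. The bookshelf is on top of the table.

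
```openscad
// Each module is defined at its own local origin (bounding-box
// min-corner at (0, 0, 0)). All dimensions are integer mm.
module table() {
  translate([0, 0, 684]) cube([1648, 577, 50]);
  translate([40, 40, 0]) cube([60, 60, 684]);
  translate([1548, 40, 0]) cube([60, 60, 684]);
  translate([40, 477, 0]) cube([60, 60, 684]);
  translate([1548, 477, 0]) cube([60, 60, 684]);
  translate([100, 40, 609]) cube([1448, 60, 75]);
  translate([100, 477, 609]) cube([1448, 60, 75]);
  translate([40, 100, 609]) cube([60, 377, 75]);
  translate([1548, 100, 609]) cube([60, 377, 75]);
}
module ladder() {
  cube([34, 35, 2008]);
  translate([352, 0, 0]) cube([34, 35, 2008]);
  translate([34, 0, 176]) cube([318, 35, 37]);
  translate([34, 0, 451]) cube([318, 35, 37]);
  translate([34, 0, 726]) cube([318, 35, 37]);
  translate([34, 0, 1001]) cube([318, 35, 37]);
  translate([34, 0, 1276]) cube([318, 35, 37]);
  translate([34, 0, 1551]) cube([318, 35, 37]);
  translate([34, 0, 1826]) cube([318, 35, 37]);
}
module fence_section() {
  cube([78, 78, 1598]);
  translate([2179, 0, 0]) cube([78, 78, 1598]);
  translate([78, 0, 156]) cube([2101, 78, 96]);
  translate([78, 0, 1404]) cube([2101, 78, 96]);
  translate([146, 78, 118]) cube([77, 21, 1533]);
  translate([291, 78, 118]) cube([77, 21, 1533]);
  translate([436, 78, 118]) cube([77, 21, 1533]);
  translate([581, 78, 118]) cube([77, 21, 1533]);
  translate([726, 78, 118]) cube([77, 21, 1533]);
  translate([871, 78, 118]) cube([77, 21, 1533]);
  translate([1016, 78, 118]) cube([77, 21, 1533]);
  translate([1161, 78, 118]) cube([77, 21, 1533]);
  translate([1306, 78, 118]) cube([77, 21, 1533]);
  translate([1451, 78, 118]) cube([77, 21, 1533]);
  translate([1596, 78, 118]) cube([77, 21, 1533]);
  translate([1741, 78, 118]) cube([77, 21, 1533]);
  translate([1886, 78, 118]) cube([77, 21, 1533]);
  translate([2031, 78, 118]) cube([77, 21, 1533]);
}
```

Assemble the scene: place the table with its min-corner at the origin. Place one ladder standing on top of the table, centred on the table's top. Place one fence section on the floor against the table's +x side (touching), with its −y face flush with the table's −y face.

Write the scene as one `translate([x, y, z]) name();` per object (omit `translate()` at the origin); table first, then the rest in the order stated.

table();
translate([631, 271, 734]) ladder();
translate([1648, 0, 0]) fence_section();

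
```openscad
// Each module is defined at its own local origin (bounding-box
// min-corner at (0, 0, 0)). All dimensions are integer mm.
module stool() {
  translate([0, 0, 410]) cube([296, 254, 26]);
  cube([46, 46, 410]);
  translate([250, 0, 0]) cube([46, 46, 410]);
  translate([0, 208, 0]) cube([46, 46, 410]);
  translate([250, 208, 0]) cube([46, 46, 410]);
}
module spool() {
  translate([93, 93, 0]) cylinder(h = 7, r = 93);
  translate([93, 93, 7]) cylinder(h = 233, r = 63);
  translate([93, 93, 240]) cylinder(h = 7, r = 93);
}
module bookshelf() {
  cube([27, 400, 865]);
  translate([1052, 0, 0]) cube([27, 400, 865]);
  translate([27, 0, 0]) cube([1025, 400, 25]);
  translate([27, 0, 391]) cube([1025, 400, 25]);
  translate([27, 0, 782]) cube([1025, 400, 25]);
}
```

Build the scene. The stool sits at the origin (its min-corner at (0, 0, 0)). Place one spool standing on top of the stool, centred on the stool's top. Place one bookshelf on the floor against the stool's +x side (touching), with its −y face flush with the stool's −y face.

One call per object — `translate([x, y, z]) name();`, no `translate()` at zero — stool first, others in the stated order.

stool();
translate([55, 34, 436]) spool();
translate([296, 0, 0]) bookshelf();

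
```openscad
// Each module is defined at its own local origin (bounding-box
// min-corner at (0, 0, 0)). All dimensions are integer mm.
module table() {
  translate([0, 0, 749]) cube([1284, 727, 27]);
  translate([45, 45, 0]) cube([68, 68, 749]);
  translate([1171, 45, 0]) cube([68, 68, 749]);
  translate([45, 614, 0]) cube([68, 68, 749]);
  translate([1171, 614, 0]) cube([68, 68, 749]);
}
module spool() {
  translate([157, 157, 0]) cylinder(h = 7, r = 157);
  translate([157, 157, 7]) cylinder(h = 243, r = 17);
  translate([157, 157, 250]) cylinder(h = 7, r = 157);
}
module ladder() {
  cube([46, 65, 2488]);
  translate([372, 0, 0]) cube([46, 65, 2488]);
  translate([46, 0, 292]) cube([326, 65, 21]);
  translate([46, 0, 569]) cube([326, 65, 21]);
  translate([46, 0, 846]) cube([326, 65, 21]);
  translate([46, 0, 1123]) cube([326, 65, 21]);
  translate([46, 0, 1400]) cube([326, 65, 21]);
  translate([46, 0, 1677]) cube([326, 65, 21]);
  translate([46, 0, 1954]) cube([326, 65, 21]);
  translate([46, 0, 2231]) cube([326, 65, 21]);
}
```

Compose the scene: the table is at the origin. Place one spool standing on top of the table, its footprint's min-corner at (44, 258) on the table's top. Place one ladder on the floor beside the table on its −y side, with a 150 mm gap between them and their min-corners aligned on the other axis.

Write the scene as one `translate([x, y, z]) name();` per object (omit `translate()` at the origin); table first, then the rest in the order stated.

table();
translate([44, 258, 776]) spool();
translate([0, -215, 0]) ladder();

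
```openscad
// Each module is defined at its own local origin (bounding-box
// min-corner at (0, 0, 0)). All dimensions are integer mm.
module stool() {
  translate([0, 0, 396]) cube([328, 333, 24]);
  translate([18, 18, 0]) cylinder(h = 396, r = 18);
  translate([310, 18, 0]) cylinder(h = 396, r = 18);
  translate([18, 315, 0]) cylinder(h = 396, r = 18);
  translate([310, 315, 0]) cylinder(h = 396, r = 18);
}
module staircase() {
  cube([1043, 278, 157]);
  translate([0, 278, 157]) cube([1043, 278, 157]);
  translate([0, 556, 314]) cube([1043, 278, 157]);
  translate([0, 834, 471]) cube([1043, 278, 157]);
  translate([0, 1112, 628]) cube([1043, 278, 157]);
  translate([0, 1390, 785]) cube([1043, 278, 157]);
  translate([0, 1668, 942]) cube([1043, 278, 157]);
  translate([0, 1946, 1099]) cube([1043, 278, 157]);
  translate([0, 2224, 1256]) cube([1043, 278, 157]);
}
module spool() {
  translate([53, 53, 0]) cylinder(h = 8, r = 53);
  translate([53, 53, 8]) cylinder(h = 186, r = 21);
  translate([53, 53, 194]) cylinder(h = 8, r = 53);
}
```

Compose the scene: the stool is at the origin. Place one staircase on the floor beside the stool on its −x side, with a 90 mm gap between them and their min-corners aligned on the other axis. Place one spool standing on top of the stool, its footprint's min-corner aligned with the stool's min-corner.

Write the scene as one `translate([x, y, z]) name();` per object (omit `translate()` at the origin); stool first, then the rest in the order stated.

stool();
translate([-1133, 0, 0]) staircase();
translate([0, 0, 420]) spool();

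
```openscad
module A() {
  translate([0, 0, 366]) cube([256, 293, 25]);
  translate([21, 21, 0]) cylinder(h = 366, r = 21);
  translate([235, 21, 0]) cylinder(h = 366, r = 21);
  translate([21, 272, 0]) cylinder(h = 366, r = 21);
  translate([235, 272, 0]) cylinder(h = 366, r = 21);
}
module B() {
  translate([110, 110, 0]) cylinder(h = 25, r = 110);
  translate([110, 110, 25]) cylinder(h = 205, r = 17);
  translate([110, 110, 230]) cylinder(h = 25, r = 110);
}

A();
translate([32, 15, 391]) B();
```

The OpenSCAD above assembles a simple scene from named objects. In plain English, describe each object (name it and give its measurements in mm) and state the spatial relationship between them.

A is a four-legged stool. The seat is 256×293 mm, 25 mm thick, top at z = 391 mm. It stands on four round legs, each 42 mm in diameter, from z = 0 to the seat underside, each leg's axis is inset half a diameter from the nearest pair of seat edges (so the leg's bounding box is flush with the corner).

B is a spool: two coaxial disc flanges of radius 110 mm and thickness 25 mm, joined by a core cylinder of radius 17 mm and height 205 mm. The lower flange rests on z = 0 and the three cylinders share a vertical axis.

The spool is on top of the stool.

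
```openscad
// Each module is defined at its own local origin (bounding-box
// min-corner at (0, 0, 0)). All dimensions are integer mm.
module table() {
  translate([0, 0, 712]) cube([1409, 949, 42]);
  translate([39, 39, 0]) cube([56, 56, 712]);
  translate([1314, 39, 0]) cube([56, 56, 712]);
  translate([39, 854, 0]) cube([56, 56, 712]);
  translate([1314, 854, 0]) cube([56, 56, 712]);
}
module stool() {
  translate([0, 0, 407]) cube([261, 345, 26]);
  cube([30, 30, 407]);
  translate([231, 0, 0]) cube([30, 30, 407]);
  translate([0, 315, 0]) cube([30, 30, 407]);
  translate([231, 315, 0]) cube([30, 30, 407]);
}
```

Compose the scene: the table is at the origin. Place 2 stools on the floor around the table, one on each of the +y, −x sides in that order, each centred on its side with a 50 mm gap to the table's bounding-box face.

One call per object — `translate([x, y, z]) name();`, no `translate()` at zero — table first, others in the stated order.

table();
translate([574, 999, 0]) stool();
translate([-311, 302, 0]) stool();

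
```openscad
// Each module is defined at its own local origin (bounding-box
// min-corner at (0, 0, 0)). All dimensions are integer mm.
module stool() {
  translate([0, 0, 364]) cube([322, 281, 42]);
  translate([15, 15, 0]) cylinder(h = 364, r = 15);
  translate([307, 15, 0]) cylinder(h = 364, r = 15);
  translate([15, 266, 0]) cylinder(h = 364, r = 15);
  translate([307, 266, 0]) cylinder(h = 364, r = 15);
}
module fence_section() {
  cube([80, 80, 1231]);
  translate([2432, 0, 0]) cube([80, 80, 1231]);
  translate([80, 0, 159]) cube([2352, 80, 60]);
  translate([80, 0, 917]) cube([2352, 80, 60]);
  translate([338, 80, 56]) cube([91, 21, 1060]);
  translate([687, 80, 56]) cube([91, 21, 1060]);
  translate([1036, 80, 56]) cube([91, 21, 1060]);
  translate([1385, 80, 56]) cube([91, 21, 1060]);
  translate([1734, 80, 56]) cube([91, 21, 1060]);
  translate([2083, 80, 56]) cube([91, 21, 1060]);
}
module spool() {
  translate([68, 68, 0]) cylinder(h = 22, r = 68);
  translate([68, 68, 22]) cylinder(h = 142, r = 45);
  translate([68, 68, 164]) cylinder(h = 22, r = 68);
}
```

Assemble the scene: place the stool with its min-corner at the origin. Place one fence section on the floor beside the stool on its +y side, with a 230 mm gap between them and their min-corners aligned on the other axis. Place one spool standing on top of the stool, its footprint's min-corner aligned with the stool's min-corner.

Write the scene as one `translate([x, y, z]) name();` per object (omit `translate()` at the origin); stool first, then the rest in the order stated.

stool();
translate([0, 511, 0]) fence_section();
translate([0, 0, 406]) spool();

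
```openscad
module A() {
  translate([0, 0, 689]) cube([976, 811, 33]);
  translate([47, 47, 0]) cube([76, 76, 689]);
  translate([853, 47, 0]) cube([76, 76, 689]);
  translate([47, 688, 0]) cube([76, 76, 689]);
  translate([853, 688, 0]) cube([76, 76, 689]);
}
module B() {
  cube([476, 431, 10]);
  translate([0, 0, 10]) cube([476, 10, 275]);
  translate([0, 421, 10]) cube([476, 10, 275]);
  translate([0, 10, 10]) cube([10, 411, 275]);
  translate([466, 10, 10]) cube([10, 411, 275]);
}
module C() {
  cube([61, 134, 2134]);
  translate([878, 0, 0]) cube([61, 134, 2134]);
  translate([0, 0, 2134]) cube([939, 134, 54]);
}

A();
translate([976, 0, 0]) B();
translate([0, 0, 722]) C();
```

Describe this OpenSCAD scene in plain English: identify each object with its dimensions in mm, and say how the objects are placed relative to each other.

A is a rectangular dining table. The top is 976×811×33 mm with its upper surface at z = 722 mm. It stands on four 76×76 mm square legs, each inset 47 mm from the nearest pair of top edges, running from the floor to the underside of the top.

B is an open-topped rectangular box: outside dimensions 476×431×285 mm, with a uniform wall and base thickness of 10 mm. The base is a full 476×431 slab on the floor; four walls sit on top of the base. The front and back walls (the −y and +y sides) span the full width; the two side walls fit between them.

C is a door frame. The clear opening is 817 mm wide and 2134 mm high. Two 61 mm wide jambs, 134 mm deep, stand either side of the opening from the floor to the top of the opening. A 54 mm thick head sits across the top of both jambs, spanning the full outside width of the frame.

The open box is against the table's +x side, with their −y faces flush. The door frame is on top of the table.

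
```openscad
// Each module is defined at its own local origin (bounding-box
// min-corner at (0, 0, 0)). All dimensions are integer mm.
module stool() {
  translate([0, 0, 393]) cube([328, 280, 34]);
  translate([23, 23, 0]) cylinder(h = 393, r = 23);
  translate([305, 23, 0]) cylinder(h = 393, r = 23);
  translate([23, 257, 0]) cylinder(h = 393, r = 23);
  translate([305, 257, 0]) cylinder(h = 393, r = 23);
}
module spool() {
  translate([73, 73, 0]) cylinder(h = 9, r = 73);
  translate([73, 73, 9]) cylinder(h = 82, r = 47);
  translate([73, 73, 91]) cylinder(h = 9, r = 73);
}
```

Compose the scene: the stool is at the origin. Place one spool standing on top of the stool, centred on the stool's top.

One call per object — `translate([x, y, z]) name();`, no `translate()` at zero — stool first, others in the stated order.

stool();
translate([91, 67, 427]) spool();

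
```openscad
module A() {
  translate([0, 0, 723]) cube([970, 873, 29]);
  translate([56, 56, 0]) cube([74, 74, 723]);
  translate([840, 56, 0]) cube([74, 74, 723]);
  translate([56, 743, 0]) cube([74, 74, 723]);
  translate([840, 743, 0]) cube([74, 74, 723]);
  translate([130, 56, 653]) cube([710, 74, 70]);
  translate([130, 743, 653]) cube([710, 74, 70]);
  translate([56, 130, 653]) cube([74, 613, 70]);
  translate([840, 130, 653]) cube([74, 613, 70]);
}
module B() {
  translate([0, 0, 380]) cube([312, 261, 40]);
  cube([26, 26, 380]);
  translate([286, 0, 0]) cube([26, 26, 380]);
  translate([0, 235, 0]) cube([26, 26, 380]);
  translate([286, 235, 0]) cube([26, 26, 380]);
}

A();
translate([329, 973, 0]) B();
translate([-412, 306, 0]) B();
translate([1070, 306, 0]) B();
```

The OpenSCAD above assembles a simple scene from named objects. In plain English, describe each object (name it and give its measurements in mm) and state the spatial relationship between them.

A is a table with a 970×873 mm rectangular top, 29 mm thick, top surface at z = 752 mm, supported by four 74×74 mm square legs, each inset 56 mm from the nearest pair of top edges, running from the floor. Four apron rails, 74 mm thick and 70 mm tall, run between adjacent legs with their top edges flush with the underside of the top and their outer faces flush with the legs' outer faces.

B is a four-legged stool. The seat is a 312×261×40 mm slab whose top surface is at z = 420 mm; four square legs, each 26×26 mm in cross-section, run from the floor (z = 0) to the underside of the seat, each flush with a corner of the seat.

Three stools sit around the table at the +y, −x, +x sides.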